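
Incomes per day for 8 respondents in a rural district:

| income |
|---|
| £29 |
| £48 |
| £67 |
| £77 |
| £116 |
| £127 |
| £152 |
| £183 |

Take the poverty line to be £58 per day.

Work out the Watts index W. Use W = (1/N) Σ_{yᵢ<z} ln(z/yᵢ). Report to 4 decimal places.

0.1103

Below the line: £29, £48 (q = 2 of N = 8).
Log gaps: ln(58/29) = 0.6931; ln(58/48) = 0.1892.
W = 0.882389 / 8 = 0.1103.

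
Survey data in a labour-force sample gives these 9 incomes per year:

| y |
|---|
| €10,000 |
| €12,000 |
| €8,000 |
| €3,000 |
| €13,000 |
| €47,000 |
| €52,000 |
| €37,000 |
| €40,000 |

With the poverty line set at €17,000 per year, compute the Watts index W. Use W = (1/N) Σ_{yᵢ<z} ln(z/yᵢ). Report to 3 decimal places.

0.404

Below z: €3,000, €8,000, €10,000, €12,000, €13,000 (q = 5 of N = 9).
Log shortfalls: ln(17000/3000) = 1.7346; ln(17000/8000) = 0.7538; ln(17000/10000) = 0.5306; ln(17000/12000) = 0.3483; ln(17000/13000) = 0.2683.
W = 3.635572 / 9 = 0.404.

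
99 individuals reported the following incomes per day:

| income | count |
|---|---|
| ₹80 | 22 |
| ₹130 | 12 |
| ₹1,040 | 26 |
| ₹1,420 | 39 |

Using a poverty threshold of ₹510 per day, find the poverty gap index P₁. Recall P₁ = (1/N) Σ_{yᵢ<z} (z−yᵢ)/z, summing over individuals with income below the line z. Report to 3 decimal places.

Below z: 22×₹80, 12×₹130 (q = 34 of N = 99).
Shortfall ratios: (510−80)/510 = 0.8431 (×22); (510−130)/510 = 0.7451 (×12).
Sum of shortfalls = 27.490196; P₁ averages over all N: 27.490196 / 99 = 0.278.

0.278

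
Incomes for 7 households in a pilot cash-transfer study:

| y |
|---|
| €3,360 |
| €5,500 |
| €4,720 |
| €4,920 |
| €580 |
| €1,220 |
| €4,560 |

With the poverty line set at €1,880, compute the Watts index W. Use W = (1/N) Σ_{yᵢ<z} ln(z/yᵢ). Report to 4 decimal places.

0.2298

Poor units: €580, €1,220 (q = 2 of N = 7).
Log shortfalls: ln(1880/580) = 1.1760; ln(1880/1220) = 0.4324.
W = 1.608420 / 7 = 0.2298.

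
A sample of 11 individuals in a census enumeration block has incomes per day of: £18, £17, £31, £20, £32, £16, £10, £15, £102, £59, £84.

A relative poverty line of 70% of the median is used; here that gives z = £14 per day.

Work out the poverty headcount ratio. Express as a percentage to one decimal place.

1 of the 11 individuals have income below £14.
H = 1/11 = 9.1%.

9.1%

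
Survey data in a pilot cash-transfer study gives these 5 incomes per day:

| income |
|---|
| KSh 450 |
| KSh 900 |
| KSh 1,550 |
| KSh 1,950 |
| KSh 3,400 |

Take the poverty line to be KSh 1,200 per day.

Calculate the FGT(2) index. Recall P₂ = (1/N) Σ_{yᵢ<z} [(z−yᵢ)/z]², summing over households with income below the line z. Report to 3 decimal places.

0.091

Below the line: KSh 450, KSh 900 (q = 2 of N = 5).
Gap ratios (z−y)/z: (1200−450)/1200 = 0.6250; (1200−900)/1200 = 0.2500.
Squared: 0.3906; 0.0625.
Sum = 0.453125; P₂ = 0.453125 / 5 = 0.091.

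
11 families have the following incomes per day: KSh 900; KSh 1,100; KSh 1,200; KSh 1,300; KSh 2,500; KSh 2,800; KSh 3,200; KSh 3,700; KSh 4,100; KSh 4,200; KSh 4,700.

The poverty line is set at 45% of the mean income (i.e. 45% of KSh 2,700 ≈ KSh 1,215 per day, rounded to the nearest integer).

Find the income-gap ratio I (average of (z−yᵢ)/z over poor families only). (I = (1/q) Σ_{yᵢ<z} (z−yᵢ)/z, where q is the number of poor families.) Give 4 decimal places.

0.1221

Below z: KSh 900, KSh 1,100, KSh 1,200 (q = 3 of N = 11).
Shortfall ratios (z−y)/z: 0.2593, 0.0947, 0.0123; sum = 0.366255.
I averages over the q = 3 poor units only: 0.366255 / 3 = 0.1221.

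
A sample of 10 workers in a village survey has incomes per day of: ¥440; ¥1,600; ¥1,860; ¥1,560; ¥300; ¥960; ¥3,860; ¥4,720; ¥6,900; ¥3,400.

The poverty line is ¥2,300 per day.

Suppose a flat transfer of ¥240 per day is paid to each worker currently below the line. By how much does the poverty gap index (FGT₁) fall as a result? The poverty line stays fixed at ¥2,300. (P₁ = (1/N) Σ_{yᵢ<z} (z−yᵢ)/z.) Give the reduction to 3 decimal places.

Before: below the line — ¥300, ¥440, ¥960, ¥1,560, ¥1,600, ¥1,860; poverty gap index (FGT₁) = 0.30783.
After the ¥240 transfer: below the line — ¥540, ¥680, ¥1,200, ¥1,800, ¥1,840, ¥2,100; poverty gap index (FGT₁) = 0.24522.
Reduction = 0.30783 − 0.24522 = 0.063.

0.063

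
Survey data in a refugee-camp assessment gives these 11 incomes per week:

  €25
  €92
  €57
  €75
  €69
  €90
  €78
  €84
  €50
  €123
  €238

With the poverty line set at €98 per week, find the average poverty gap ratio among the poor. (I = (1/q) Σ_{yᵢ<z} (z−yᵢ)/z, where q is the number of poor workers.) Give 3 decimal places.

Below z: €25, €50, €57, €69, €75, €78, €84, €90, €92 (q = 9 of N = 11).
Shortfall ratios (z−y)/z: 0.7449, 0.4898, 0.4184, 0.2959, 0.2347, 0.2041, 0.1429, 0.0816, 0.0612; sum = 2.673469.
I averages over the q = 9 poor units only: 2.673469 / 9 = 0.297.

0.297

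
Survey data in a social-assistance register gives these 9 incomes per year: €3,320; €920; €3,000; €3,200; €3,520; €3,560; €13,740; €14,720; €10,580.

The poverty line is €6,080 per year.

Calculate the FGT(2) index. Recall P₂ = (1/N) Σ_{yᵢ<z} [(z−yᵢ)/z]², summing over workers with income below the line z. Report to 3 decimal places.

0.195

Incomes under z: €920, €3,000, €3,200, €3,320, €3,520, €3,560 (q = 6 of N = 9).
Normalized shortfalls: (6080−920)/6080 = 0.8487; (6080−3000)/6080 = 0.5066; (6080−3200)/6080 = 0.4737; (6080−3320)/6080 = 0.4539; (6080−3520)/6080 = 0.4211; (6080−3560)/6080 = 0.4145.
Squared: 0.7203; 0.2566; 0.2244; 0.2061; 0.1773; 0.1718.
Sum = 1.756406; P₂ = 1.756406 / 9 = 0.195.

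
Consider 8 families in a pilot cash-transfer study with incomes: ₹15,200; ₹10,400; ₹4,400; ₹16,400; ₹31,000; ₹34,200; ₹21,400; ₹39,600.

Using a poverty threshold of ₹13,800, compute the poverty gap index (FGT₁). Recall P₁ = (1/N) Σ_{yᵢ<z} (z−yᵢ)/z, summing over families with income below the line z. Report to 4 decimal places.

0.1159

Poor units: ₹4,400, ₹10,400 (q = 2 of N = 8).
Shortfall ratios: (13800−4400)/13800 = 0.6812; (13800−10400)/13800 = 0.2464.
Σ = 0.927536. Dividing by the full population N = 8 gives P₁ = 0.1159.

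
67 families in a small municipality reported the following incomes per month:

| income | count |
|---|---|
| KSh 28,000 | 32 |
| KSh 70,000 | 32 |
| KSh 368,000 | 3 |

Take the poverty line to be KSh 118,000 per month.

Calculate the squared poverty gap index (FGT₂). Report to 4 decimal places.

Below the line: 32×KSh 28,000, 32×KSh 70,000 (q = 64 of N = 67).
Relative gaps: (118000−28000)/118000 = 0.7627 (×32); (118000−70000)/118000 = 0.4068 (×32).
Squared: 0.5817 (×32); 0.1655 (×32).
Sum = 23.910371; P₂ = 23.910371 / 67 = 0.3569.

0.3569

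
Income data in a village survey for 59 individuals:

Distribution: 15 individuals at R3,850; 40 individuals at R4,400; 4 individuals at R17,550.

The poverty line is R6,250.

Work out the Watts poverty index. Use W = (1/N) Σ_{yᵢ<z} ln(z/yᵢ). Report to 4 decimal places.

Incomes under z: 15×R3,850, 40×R4,400 (q = 55 of N = 59).
ln(z/y) terms: ln(6250/3850) = 0.4845 (×15); ln(6250/4400) = 0.3510 (×40).
W = 21.306702 / 59 = 0.3611.

0.3611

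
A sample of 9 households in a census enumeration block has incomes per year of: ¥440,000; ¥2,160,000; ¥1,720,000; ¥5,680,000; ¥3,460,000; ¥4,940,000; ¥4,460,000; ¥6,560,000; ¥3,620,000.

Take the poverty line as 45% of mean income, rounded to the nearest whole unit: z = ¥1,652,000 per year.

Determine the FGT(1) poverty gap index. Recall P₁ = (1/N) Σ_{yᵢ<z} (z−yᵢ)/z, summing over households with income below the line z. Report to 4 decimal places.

Below z: ¥440,000 (q = 1 of N = 9).
Relative gaps: (1652000−440000)/1652000 = 0.7337.
Σ = 0.733656. Dividing by the full population N = 9 gives P₁ = 0.0815.

0.0815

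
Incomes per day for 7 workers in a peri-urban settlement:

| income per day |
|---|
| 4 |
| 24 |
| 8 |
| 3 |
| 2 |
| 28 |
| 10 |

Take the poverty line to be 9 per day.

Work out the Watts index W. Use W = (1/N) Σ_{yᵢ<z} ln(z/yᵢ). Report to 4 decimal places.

0.5045

Below the line: 2, 3, 4, 8 (q = 4 of N = 7).
Log shortfalls: ln(9/2) = 1.5041; ln(9/3) = 1.0986; ln(9/4) = 0.8109; ln(9/8) = 0.1178.
W = 3.531403 / 7 = 0.5045.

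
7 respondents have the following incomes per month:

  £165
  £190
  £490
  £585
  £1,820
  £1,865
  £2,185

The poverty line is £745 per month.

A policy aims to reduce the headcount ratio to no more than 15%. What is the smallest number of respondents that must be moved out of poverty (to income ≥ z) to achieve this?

3

Currently q = 4 of N = 7 are below the line (H = 0.571).
A headcount ratio of at most 15% allows at most ⌊0.15 × 7⌋ = 1 poor respondents.
So at least 4 − 1 = 3 must be lifted.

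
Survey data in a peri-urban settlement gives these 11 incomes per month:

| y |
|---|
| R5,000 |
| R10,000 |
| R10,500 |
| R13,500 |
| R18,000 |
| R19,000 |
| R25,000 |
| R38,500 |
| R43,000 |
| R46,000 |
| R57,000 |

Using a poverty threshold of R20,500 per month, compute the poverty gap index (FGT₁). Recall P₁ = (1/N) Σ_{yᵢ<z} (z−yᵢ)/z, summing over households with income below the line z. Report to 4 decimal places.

Below the line: R5,000, R10,000, R10,500, R13,500, R18,000, R19,000 (q = 6 of N = 11).
Relative gaps: (20500−5000)/20500 = 0.7561; (20500−10000)/20500 = 0.5122; (20500−10500)/20500 = 0.4878; (20500−13500)/20500 = 0.3415; (20500−18000)/20500 = 0.1220; (20500−19000)/20500 = 0.0732.
Sum of shortfalls = 2.292683; P₁ averages over all N: 2.292683 / 11 = 0.2084.

0.2084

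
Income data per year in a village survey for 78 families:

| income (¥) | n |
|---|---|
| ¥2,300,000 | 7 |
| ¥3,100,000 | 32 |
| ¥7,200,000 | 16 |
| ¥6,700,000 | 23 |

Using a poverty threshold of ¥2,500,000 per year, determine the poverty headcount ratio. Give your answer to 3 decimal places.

7 of the 78 families have income below ¥2,500,000.
H = 7/78 = 0.090.

0.090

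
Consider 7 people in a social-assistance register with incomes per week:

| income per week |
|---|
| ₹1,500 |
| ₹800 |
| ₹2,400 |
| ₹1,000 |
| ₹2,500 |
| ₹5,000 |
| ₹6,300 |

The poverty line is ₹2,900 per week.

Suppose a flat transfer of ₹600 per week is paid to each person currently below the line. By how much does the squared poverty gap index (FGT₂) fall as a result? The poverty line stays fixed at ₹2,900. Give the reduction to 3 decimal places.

0.099

Before: below the line — ₹800, ₹1,000, ₹1,500, ₹2,400, ₹2,500; squared poverty gap index (FGT₂) = 0.17649.
After the ₹600 transfer: below the line — ₹1,400, ₹1,600, ₹2,100; squared poverty gap index (FGT₂) = 0.07780.
Reduction = 0.17649 − 0.07780 = 0.099.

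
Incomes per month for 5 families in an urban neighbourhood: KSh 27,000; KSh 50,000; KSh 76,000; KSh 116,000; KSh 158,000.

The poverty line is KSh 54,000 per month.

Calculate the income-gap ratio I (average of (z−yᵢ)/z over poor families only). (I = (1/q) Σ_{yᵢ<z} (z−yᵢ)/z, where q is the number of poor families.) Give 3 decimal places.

Below the line: KSh 27,000, KSh 50,000 (q = 2 of N = 5).
Relative gaps: 0.5000, 0.0741; sum = 0.574074.
The income-gap ratio divides by q (the poor only): 0.574074 / 2 = 0.287.

0.287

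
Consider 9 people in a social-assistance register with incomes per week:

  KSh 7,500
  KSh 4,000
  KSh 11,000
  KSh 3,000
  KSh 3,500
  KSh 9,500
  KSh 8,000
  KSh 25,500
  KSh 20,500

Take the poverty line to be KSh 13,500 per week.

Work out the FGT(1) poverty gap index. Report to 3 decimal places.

Poor units: KSh 3,000, KSh 3,500, KSh 4,000, KSh 7,500, KSh 8,000, KSh 9,500, KSh 11,000 (q = 7 of N = 9).
Relative gaps: (13500−3000)/13500 = 0.7778; (13500−3500)/13500 = 0.7407; (13500−4000)/13500 = 0.7037; (13500−7500)/13500 = 0.4444; (13500−8000)/13500 = 0.4074; (13500−9500)/13500 = 0.2963; (13500−11000)/13500 = 0.1852.
Σ = 3.555556. Dividing by the full population N = 9 gives P₁ = 0.395.

0.395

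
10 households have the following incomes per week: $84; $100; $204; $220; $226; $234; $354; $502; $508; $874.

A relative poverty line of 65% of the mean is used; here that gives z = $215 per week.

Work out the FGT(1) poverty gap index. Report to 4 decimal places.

Incomes under z: $84, $100, $204 (q = 3 of N = 10).
Normalized shortfalls: (215−84)/215 = 0.6093; (215−100)/215 = 0.5349; (215−204)/215 = 0.0512.
Sum of shortfalls = 1.195349; P₁ averages over all N: 1.195349 / 10 = 0.1195.

0.1195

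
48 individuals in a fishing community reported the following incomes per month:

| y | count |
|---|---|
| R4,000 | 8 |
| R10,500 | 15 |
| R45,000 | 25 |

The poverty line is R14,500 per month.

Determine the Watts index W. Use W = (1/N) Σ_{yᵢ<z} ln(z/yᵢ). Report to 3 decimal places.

Below z: 8×R4,000, 15×R10,500 (q = 23 of N = 48).
ln(z/y) terms: ln(14500/4000) = 1.2879 (×8); ln(14500/10500) = 0.3228 (×15).
W = 15.144435 / 48 = 0.316.

0.316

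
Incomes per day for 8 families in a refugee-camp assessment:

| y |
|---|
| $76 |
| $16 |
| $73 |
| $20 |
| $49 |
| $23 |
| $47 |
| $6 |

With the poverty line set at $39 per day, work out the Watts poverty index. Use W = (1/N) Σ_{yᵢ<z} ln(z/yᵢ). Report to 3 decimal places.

0.495

Below z: $6, $16, $20, $23 (q = 4 of N = 8).
Log shortfalls: ln(39/6) = 1.8718; ln(39/16) = 0.8910; ln(39/20) = 0.6678; ln(39/23) = 0.5281.
W = 3.958672 / 8 = 0.495.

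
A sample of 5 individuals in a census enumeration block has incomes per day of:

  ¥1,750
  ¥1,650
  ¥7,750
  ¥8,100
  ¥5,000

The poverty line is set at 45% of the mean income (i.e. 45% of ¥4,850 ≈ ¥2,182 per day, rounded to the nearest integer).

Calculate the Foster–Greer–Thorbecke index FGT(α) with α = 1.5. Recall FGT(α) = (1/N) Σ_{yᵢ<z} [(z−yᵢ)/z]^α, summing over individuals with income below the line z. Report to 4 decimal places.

Below z: ¥1,650, ¥1,750 (q = 2 of N = 5).
Gap ratios (z−y)/z: (2182−1650)/2182 = 0.2438; (2182−1750)/2182 = 0.1980.
Raised to α = 1.5: 0.12039; 0.08809.
Sum = 0.208482; FGT(1.5) = 0.208482 / 5 = 0.0417.

0.0417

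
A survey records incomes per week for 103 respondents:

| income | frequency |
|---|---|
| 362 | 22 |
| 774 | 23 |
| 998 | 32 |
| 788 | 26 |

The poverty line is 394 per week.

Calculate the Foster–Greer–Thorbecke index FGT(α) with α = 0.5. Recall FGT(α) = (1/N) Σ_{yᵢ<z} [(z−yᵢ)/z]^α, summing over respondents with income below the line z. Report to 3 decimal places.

Poor units: 22×362 (q = 22 of N = 103).
Gap ratios (z−y)/z: (394−362)/394 = 0.0812 (×22).
Raised to α = 0.5: 0.28499 (×22).
Sum = 6.269740; FGT(0.5) = 6.269740 / 103 = 0.061.

0.061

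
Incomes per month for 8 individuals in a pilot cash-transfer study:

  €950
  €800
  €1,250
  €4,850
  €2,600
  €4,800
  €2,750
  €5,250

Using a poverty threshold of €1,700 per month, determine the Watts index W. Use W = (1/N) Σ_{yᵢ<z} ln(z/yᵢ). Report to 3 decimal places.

0.205

Below z: €800, €950, €1,250 (q = 3 of N = 8).
Log shortfalls: ln(1700/800) = 0.7538; ln(1700/950) = 0.5819; ln(1700/1250) = 0.3075.
W = 1.643178 / 8 = 0.205.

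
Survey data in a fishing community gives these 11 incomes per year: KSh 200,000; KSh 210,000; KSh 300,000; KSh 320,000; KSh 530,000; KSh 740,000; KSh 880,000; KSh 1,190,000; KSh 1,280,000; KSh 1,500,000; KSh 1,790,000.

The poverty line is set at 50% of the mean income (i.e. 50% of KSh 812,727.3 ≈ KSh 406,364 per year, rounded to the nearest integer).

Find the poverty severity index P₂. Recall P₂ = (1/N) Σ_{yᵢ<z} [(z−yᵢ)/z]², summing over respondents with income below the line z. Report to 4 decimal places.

0.0550

Poor units: KSh 200,000, KSh 210,000, KSh 300,000, KSh 320,000 (q = 4 of N = 11).
Shortfall ratios: (406364−200000)/406364 = 0.5078; (406364−210000)/406364 = 0.4832; (406364−300000)/406364 = 0.2617; (406364−320000)/406364 = 0.2125.
Squared: 0.2579; 0.2335; 0.0685; 0.0452.
Sum = 0.605074; P₂ = 0.605074 / 11 = 0.0550.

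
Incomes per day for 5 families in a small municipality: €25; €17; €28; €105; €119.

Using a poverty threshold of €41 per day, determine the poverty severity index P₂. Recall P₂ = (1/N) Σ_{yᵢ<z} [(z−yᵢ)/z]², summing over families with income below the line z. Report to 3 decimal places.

Below z: €17, €25, €28 (q = 3 of N = 5).
Normalized shortfalls: (41−17)/41 = 0.5854; (41−25)/41 = 0.3902; (41−28)/41 = 0.3171.
Squared: 0.3427; 0.1523; 0.1005.
Sum = 0.595479; P₂ = 0.595479 / 5 = 0.119.

0.119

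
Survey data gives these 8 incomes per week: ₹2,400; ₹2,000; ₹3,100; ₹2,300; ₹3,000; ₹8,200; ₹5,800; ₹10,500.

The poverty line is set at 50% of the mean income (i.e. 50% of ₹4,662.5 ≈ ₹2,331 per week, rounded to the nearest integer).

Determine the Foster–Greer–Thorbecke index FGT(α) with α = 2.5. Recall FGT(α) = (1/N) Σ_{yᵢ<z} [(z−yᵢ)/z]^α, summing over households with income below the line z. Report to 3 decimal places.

0.001

Below the line: ₹2,000, ₹2,300 (q = 2 of N = 8).
Relative gaps: (2331−2000)/2331 = 0.1420; (2331−2300)/2331 = 0.0133.
Raised to α = 2.5: 0.00760; 0.00002.
Sum = 0.007619; FGT(2.5) = 0.007619 / 8 = 0.001.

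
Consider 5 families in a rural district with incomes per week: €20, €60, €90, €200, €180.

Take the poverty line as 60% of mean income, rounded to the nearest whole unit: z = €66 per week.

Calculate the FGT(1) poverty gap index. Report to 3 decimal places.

0.158

Incomes under z: €20, €60 (q = 2 of N = 5).
Shortfall ratios: (66−20)/66 = 0.6970; (66−60)/66 = 0.0909.
Σ = 0.787879. Dividing by the full population N = 5 gives P₁ = 0.158.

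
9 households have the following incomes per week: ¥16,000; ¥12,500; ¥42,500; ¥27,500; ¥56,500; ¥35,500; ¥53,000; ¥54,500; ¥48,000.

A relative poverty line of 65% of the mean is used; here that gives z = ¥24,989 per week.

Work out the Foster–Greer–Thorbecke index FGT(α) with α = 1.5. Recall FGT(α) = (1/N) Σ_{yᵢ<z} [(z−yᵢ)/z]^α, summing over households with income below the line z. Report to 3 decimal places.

0.063

Below z: ¥12,500, ¥16,000 (q = 2 of N = 9).
Relative gaps: (24989−12500)/24989 = 0.4998; (24989−16000)/24989 = 0.3597.
Raised to α = 1.5: 0.35332; 0.21575.
Sum = 0.569066; FGT(1.5) = 0.569066 / 9 = 0.063.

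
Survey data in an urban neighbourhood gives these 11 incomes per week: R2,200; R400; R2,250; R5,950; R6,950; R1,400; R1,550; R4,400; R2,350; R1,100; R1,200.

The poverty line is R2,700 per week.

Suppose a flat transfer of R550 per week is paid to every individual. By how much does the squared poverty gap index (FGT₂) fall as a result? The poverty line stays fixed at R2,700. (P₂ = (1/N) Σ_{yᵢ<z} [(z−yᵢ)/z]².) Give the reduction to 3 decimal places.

0.096

Before: below the line — R400, R1,100, R1,200, R1,400, R1,550, R2,200, R2,250, R2,350; squared poverty gap index (FGT₂) = 0.17069.
After the R550 transfer: below the line — R950, R1,650, R1,750, R1,950, R2,100; squared poverty gap index (FGT₂) = 0.07470.
Reduction = 0.17069 − 0.07470 = 0.096.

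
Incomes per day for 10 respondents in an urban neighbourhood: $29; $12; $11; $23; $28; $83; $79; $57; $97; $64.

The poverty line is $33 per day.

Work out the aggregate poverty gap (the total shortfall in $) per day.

Incomes under z: $11, $12, $23, $28, $29 (q = 5 of N = 10).
Individual gaps: 33−11 = 22; 33−12 = 21; 33−23 = 10; 33−28 = 5; 33−29 = 4.
Aggregate gap = $62.

$62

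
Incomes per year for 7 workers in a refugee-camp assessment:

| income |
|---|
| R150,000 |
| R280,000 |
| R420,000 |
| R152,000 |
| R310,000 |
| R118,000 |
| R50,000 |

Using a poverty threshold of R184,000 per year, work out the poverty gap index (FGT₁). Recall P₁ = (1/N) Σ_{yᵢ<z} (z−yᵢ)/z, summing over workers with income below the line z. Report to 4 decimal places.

0.2065

Below z: R50,000, R118,000, R150,000, R152,000 (q = 4 of N = 7).
Shortfall ratios: (184000−50000)/184000 = 0.7283; (184000−118000)/184000 = 0.3587; (184000−150000)/184000 = 0.1848; (184000−152000)/184000 = 0.1739.
Sum of shortfalls = 1.445652; P₁ averages over all N: 1.445652 / 7 = 0.2065.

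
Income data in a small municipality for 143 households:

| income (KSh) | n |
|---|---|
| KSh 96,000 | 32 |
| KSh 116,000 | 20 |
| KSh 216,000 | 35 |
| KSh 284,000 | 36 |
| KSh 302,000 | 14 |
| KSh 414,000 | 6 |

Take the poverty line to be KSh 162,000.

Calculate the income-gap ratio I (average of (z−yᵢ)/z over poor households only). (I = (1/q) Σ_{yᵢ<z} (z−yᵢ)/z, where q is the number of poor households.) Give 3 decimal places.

0.360

Incomes under z: 32×KSh 96,000, 20×KSh 116,000 (q = 52 of N = 143).
Shortfall ratios (z−y)/z: 0.4074 (×32), 0.2840 (×20); sum = 18.716049.
The income-gap ratio divides by q (the poor only): 18.716049 / 52 = 0.360.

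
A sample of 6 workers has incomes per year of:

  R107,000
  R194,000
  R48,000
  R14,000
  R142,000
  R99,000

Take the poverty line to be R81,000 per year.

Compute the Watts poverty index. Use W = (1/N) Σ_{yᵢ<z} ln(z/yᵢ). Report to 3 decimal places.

Poor units: R14,000, R48,000 (q = 2 of N = 6).
ln(z/y) terms: ln(81000/14000) = 1.7554; ln(81000/48000) = 0.5232.
W = 2.278640 / 6 = 0.380.

0.380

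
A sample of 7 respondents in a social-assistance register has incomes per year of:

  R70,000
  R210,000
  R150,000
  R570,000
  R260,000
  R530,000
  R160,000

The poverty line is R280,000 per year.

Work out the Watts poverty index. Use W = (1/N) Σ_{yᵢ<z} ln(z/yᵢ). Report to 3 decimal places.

0.419

Poor units: R70,000, R150,000, R160,000, R210,000, R260,000 (q = 5 of N = 7).
Log shortfalls: ln(280000/70000) = 1.3863; ln(280000/150000) = 0.6242; ln(280000/160000) = 0.5596; ln(280000/210000) = 0.2877; ln(280000/260000) = 0.0741.
W = 2.931855 / 7 = 0.419.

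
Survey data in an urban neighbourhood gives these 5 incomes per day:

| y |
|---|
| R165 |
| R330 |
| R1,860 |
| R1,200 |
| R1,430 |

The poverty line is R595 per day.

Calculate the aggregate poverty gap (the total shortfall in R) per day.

R695

Below the line: R165, R330 (q = 2 of N = 5).
Individual gaps: 595−165 = 430; 595−330 = 265.
Aggregate gap = R695.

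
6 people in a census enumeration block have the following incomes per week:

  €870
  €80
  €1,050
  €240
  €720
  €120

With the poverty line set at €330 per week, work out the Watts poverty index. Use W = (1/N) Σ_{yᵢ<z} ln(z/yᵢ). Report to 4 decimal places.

0.4579

Below the line: €80, €120, €240 (q = 3 of N = 6).
Log gaps: ln(330/80) = 1.4171; ln(330/120) = 1.0116; ln(330/240) = 0.3185.
W = 2.747121 / 6 = 0.4579.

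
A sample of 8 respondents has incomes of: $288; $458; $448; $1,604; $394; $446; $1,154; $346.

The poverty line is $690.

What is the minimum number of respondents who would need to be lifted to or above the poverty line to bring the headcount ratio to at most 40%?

Currently q = 6 of N = 8 are below the line (H = 0.750).
A headcount ratio of at most 40% allows at most ⌊0.40 × 8⌋ = 3 poor respondents.
So at least 6 − 3 = 3 must be lifted.

3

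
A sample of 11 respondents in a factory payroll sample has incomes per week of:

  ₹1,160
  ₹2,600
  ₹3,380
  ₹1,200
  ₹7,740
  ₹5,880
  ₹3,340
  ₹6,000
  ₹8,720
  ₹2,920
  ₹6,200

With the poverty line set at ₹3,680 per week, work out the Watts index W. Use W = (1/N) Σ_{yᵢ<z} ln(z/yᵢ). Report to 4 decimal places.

Incomes under z: ₹1,160, ₹1,200, ₹2,600, ₹2,920, ₹3,340, ₹3,380 (q = 6 of N = 11).
ln(z/y) terms: ln(3680/1160) = 1.1545; ln(3680/1200) = 1.1206; ln(3680/2600) = 0.3474; ln(3680/2920) = 0.2313; ln(3680/3340) = 0.0969; ln(3680/3380) = 0.0850.
W = 3.035793 / 11 = 0.2760.

0.2760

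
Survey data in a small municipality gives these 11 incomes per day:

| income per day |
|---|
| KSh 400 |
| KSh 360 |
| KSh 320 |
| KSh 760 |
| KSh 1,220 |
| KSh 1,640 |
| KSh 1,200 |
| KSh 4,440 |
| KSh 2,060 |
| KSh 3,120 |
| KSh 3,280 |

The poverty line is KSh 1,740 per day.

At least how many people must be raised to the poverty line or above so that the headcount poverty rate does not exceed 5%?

7 of the 11 people are poor, so H = 7/11 = 0.636.
A headcount ratio of at most 5% allows at most ⌊0.05 × 11⌋ = 0 poor people.
So at least 7 − 0 = 7 must be lifted.

7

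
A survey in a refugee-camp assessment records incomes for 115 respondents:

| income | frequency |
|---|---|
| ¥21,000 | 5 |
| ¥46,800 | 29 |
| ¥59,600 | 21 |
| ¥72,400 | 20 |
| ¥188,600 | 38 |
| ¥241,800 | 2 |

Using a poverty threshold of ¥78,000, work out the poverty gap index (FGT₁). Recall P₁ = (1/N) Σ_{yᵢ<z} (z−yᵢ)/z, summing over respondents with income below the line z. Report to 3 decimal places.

Below z: 5×¥21,000, 29×¥46,800, 21×¥59,600, 20×¥72,400 (q = 75 of N = 115).
Relative gaps: (78000−21000)/78000 = 0.7308 (×5); (78000−46800)/78000 = 0.4000 (×29); (78000−59600)/78000 = 0.2359 (×21); (78000−72400)/78000 = 0.0718 (×20).
Sum of shortfalls = 21.643590; P₁ averages over all N: 21.643590 / 115 = 0.188.

0.188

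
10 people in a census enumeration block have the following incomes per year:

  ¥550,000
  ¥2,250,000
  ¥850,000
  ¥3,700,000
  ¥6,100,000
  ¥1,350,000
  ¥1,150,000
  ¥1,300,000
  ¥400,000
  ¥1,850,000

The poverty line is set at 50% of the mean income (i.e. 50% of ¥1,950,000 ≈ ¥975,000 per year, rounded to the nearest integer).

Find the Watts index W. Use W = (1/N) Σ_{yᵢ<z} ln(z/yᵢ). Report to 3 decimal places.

Incomes under z: ¥400,000, ¥550,000, ¥850,000 (q = 3 of N = 10).
Log gaps: ln(975000/400000) = 0.8910; ln(975000/550000) = 0.5725; ln(975000/850000) = 0.1372.
W = 1.600693 / 10 = 0.160.

0.160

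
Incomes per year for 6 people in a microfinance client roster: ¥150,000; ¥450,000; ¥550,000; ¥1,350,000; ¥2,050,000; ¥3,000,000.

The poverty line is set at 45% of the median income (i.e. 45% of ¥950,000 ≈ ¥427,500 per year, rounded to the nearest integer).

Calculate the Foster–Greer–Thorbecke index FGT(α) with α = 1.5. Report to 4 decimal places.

Poor units: ¥150,000 (q = 1 of N = 6).
Shortfall ratios: (427500−150000)/427500 = 0.6491.
Raised to α = 1.5: 0.52299.
Sum = 0.522986; FGT(1.5) = 0.522986 / 6 = 0.0872.

0.0872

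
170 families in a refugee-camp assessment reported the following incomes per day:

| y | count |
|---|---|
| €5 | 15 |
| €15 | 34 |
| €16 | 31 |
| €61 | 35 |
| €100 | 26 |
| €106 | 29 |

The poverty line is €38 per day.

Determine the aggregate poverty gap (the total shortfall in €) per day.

Incomes under z: 15×€5, 34×€15, 31×€16 (q = 80 of N = 170).
Individual gaps: 15×(38−5) = 495; 34×(38−15) = 782; 31×(38−16) = 682.
Aggregate gap = €1,959.

€1,959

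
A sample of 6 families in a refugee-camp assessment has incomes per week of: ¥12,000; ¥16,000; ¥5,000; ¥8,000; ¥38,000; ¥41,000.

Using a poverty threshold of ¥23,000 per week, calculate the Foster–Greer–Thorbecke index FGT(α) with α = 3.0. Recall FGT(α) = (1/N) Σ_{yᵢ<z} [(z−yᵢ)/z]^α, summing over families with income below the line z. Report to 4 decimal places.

Poor units: ¥5,000, ¥8,000, ¥12,000, ¥16,000 (q = 4 of N = 6).
Gap ratios (z−y)/z: (23000−5000)/23000 = 0.7826; (23000−8000)/23000 = 0.6522; (23000−12000)/23000 = 0.4783; (23000−16000)/23000 = 0.3043.
Raised to α = 3.0: 0.47933; 0.27739; 0.10939; 0.02819.
Sum = 0.894304; FGT(3.0) = 0.894304 / 6 = 0.1491.

0.1491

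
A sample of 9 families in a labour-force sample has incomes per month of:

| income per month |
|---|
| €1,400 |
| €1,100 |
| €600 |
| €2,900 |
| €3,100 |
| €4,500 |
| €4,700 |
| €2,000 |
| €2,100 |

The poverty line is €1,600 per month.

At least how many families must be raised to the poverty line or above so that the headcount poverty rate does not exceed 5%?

3

3 of the 9 families are poor, so H = 3/9 = 0.333.
A headcount ratio of at most 5% allows at most ⌊0.05 × 9⌋ = 0 poor families.
So at least 3 − 0 = 3 must be lifted.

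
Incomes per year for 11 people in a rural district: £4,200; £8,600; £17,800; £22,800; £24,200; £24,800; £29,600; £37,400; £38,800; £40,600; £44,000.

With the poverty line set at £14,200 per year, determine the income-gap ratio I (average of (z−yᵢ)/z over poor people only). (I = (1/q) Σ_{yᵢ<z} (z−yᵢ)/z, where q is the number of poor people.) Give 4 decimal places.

0.5493

Below z: £4,200, £8,600 (q = 2 of N = 11).
Relative gaps: 0.7042, 0.3944; sum = 1.098592.
I averages over the q = 2 poor units only: 1.098592 / 2 = 0.5493.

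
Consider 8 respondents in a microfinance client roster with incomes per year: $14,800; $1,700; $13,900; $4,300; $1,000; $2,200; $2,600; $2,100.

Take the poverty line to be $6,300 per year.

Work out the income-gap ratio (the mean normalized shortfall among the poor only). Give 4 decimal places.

0.6323

Incomes under z: $1,000, $1,700, $2,100, $2,200, $2,600, $4,300 (q = 6 of N = 8).
Relative gaps: 0.8413, 0.7302, 0.6667, 0.6508, 0.5873, 0.3175; sum = 3.793651.
The income-gap ratio divides by q (the poor only): 3.793651 / 6 = 0.6323.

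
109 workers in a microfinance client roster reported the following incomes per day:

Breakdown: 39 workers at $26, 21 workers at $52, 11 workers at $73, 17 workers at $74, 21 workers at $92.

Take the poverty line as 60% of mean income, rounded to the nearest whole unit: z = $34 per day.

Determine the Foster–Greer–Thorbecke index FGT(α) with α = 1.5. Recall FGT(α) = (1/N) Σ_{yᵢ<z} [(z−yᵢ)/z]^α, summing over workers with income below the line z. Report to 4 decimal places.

0.0408

Poor units: 39×$26 (q = 39 of N = 109).
Gap ratios (z−y)/z: (34−26)/34 = 0.2353 (×39).
Raised to α = 1.5: 0.11413 (×39).
Sum = 4.451242; FGT(1.5) = 4.451242 / 109 = 0.0408.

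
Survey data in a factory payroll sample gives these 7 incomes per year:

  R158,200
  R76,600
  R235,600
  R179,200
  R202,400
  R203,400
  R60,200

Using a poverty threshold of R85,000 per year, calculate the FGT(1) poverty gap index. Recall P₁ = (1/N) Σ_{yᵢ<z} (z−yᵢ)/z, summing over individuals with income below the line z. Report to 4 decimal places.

0.0558

Below z: R60,200, R76,600 (q = 2 of N = 7).
Normalized shortfalls: (85000−60200)/85000 = 0.2918; (85000−76600)/85000 = 0.0988.
Sum of shortfalls = 0.390588; P₁ averages over all N: 0.390588 / 7 = 0.0558.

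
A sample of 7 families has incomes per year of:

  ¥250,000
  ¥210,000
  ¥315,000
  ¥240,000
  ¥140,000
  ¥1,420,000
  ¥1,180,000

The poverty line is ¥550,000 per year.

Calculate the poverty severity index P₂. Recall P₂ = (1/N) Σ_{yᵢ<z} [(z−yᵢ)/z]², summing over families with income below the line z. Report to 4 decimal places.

0.2479

Poor units: ¥140,000, ¥210,000, ¥240,000, ¥250,000, ¥315,000 (q = 5 of N = 7).
Normalized shortfalls: (550000−140000)/550000 = 0.7455; (550000−210000)/550000 = 0.6182; (550000−240000)/550000 = 0.5636; (550000−250000)/550000 = 0.5455; (550000−315000)/550000 = 0.4273.
Squared: 0.5557; 0.3821; 0.3177; 0.2975; 0.1826.
Sum = 1.735620; P₂ = 1.735620 / 7 = 0.2479.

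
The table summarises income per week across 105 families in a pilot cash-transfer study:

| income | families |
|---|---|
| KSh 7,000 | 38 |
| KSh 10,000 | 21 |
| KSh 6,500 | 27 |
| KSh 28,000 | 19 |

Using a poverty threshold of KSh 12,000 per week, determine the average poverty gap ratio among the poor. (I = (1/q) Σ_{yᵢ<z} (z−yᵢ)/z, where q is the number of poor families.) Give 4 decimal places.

0.3687

Below z: 27×KSh 6,500, 38×KSh 7,000, 21×KSh 10,000 (q = 86 of N = 105).
Shortfall ratios (z−y)/z: 0.4583 (×27), 0.4167 (×38), 0.1667 (×21); sum = 31.708333.
The income-gap ratio divides by q (the poor only): 31.708333 / 86 = 0.3687.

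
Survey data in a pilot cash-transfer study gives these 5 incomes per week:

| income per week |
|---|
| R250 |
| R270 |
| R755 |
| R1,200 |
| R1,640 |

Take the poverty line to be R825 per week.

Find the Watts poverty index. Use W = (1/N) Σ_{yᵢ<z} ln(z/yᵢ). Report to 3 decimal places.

Below z: R250, R270, R755 (q = 3 of N = 5).
Log gaps: ln(825/250) = 1.1939; ln(825/270) = 1.1170; ln(825/755) = 0.0887.
W = 2.399550 / 5 = 0.480.

0.480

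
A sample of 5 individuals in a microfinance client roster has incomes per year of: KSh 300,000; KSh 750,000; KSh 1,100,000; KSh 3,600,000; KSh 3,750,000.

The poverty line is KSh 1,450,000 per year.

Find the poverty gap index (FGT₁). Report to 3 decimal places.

Below z: KSh 300,000, KSh 750,000, KSh 1,100,000 (q = 3 of N = 5).
Normalized shortfalls: (1450000−300000)/1450000 = 0.7931; (1450000−750000)/1450000 = 0.4828; (1450000−1100000)/1450000 = 0.2414.
Σ = 1.517241. Dividing by the full population N = 5 gives P₁ = 0.303.

0.303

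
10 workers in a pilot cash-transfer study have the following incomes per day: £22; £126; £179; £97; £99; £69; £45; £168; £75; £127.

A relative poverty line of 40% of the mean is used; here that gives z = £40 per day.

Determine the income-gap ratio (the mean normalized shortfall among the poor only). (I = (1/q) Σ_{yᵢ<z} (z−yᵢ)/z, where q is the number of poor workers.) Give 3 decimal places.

0.450

Poor units: £22 (q = 1 of N = 10).
Shortfall ratios (z−y)/z: 0.4500; sum = 0.450000.
The income-gap ratio divides by q (the poor only): 0.450000 / 1 = 0.450.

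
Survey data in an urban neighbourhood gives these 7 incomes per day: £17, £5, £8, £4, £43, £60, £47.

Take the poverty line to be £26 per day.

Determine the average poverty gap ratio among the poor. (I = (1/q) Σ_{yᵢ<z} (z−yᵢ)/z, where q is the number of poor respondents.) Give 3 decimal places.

Below z: £4, £5, £8, £17 (q = 4 of N = 7).
Shortfall ratios (z−y)/z: 0.8462, 0.8077, 0.6923, 0.3462; sum = 2.692308.
I averages over the q = 4 poor units only: 2.692308 / 4 = 0.673.

0.673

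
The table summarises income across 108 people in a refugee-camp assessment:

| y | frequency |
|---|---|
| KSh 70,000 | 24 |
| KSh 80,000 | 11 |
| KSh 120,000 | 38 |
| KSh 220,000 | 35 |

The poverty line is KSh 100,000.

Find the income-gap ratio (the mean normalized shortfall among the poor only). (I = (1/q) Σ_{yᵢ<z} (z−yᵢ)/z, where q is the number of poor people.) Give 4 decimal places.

0.2686

Below the line: 24×KSh 70,000, 11×KSh 80,000 (q = 35 of N = 108).
Relative gaps: 0.3000 (×24), 0.2000 (×11); sum = 9.400000.
I averages over the q = 35 poor units only: 9.400000 / 35 = 0.2686.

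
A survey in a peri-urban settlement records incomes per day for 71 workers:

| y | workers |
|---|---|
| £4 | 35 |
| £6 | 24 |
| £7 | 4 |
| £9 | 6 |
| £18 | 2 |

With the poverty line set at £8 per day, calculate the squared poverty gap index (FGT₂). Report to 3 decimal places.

0.145

Below z: 35×£4, 24×£6, 4×£7 (q = 63 of N = 71).
Shortfall ratios: (8−4)/8 = 0.5000 (×35); (8−6)/8 = 0.2500 (×24); (8−7)/8 = 0.1250 (×4).
Squared: 0.2500 (×35); 0.0625 (×24); 0.0156 (×4).
Sum = 10.312500; P₂ = 10.312500 / 71 = 0.145.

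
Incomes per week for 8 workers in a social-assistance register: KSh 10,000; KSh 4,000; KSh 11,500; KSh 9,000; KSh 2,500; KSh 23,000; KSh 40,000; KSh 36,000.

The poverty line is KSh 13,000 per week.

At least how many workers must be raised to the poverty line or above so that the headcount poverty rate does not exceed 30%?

5 of the 8 workers are poor, so H = 5/8 = 0.625.
A headcount ratio of at most 30% allows at most ⌊0.30 × 8⌋ = 2 poor workers.
So at least 5 − 2 = 3 must be lifted.

3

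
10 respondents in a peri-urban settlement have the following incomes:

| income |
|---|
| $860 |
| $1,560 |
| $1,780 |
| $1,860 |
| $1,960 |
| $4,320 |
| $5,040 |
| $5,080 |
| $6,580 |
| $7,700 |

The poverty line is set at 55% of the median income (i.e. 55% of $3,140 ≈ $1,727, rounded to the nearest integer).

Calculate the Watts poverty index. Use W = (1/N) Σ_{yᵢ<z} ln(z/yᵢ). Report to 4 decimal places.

Incomes under z: $860, $1,560 (q = 2 of N = 10).
Log gaps: ln(1727/860) = 0.6972; ln(1727/1560) = 0.1017.
W = 0.798909 / 10 = 0.0799.

0.0799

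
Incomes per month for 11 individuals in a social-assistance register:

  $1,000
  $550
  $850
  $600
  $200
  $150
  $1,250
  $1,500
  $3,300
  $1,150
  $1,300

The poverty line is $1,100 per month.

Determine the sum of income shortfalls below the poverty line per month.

Incomes under z: $150, $200, $550, $600, $850, $1,000 (q = 6 of N = 11).
Individual gaps: 1100−150 = 950; 1100−200 = 900; 1100−550 = 550; 1100−600 = 500; 1100−850 = 250; 1100−1000 = 100.
Aggregate gap = $3,250.

$3,250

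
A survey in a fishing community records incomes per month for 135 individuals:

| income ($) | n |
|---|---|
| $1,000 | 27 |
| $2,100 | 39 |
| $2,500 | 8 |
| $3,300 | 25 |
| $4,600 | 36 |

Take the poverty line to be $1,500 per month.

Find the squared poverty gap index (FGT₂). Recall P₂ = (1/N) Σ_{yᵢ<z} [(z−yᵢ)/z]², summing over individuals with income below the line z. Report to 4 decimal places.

Below z: 27×$1,000 (q = 27 of N = 135).
Relative gaps: (1500−1000)/1500 = 0.3333 (×27).
Squared: 0.1111 (×27).
Sum = 3.000000; P₂ = 3.000000 / 135 = 0.0222.

0.0222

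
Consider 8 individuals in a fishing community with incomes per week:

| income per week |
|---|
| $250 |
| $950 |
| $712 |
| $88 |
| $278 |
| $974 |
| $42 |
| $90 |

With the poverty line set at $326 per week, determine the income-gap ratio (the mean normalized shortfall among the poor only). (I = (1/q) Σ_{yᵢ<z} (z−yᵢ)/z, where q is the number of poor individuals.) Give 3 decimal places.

0.541

Poor units: $42, $88, $90, $250, $278 (q = 5 of N = 8).
Shortfall ratios (z−y)/z: 0.8712, 0.7301, 0.7239, 0.2331, 0.1472; sum = 2.705521.
I averages over the q = 5 poor units only: 2.705521 / 5 = 0.541.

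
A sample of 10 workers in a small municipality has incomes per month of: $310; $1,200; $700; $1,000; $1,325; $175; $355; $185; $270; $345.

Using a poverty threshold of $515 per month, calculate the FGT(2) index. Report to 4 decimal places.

0.1437

Poor units: $175, $185, $270, $310, $345, $355 (q = 6 of N = 10).
Shortfall ratios: (515−175)/515 = 0.6602; (515−185)/515 = 0.6408; (515−270)/515 = 0.4757; (515−310)/515 = 0.3981; (515−345)/515 = 0.3301; (515−355)/515 = 0.3107.
Squared: 0.4359; 0.4106; 0.2263; 0.1585; 0.1090; 0.0965.
Sum = 1.436705; P₂ = 1.436705 / 10 = 0.1437.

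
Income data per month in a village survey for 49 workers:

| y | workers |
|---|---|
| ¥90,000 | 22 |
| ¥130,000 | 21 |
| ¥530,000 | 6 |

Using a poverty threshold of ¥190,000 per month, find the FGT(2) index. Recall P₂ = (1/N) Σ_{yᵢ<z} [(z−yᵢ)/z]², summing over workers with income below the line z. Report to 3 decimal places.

Incomes under z: 22×¥90,000, 21×¥130,000 (q = 43 of N = 49).
Normalized shortfalls: (190000−90000)/190000 = 0.5263 (×22); (190000−130000)/190000 = 0.3158 (×21).
Squared: 0.2770 (×22); 0.0997 (×21).
Sum = 8.188366; P₂ = 8.188366 / 49 = 0.167.

0.167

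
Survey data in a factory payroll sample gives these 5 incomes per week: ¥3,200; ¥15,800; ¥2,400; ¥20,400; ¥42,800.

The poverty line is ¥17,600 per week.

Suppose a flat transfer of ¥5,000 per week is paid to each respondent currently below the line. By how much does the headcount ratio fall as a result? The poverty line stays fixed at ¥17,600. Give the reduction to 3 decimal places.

Before: below the line — ¥2,400, ¥3,200, ¥15,800; headcount ratio = 0.60000.
After the ¥5,000 transfer: below the line — ¥7,400, ¥8,200; headcount ratio = 0.40000.
Reduction = 0.60000 − 0.40000 = 0.200.

0.200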